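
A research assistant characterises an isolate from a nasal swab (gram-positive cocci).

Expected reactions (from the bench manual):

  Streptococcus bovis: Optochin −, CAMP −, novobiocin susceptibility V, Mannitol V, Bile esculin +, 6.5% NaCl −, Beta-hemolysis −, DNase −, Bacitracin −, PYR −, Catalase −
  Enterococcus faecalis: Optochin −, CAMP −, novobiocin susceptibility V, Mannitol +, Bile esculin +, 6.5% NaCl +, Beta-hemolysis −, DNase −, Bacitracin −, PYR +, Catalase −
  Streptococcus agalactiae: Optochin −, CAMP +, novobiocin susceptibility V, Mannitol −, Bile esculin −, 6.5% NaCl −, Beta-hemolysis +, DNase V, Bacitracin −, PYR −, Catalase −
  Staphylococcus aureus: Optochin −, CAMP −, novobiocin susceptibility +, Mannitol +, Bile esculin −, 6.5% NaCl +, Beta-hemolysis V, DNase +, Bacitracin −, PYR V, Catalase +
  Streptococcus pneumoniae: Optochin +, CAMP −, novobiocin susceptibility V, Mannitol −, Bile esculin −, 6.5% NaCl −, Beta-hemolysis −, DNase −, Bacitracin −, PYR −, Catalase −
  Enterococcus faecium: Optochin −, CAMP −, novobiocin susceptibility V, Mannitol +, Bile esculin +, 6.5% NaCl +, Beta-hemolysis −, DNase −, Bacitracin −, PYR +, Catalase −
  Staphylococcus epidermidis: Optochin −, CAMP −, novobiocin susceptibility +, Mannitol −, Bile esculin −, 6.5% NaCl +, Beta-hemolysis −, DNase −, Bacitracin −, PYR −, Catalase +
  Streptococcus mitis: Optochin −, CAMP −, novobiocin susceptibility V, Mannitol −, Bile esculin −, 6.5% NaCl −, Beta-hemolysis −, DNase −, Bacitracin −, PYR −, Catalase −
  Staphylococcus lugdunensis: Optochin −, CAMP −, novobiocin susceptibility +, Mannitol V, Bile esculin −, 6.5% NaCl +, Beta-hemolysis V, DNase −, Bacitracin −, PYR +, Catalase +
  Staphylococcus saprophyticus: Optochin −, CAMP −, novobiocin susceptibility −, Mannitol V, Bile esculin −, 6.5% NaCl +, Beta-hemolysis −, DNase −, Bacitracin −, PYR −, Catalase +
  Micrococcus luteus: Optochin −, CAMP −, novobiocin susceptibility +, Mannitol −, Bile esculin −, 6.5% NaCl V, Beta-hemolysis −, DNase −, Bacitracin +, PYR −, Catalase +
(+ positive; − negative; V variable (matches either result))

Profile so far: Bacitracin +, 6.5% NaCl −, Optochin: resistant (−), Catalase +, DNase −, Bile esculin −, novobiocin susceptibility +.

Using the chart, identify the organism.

Micrococcus luteus

novobiocin susceptibility +: excludes Staphylococcus saprophyticus — 10 left.
Catalase +: excludes 6 organisms — 4 left.
Optochin −: all 4 remaining candidates are consistent.
DNase −: excludes Staphylococcus aureus — 3 left.
Bile esculin −: all 3 remaining candidates are consistent.
Bacitracin +: excludes Staphylococcus epidermidis, Staphylococcus lugdunensis — 1 left.
6.5% NaCl −: the one remaining candidate is consistent.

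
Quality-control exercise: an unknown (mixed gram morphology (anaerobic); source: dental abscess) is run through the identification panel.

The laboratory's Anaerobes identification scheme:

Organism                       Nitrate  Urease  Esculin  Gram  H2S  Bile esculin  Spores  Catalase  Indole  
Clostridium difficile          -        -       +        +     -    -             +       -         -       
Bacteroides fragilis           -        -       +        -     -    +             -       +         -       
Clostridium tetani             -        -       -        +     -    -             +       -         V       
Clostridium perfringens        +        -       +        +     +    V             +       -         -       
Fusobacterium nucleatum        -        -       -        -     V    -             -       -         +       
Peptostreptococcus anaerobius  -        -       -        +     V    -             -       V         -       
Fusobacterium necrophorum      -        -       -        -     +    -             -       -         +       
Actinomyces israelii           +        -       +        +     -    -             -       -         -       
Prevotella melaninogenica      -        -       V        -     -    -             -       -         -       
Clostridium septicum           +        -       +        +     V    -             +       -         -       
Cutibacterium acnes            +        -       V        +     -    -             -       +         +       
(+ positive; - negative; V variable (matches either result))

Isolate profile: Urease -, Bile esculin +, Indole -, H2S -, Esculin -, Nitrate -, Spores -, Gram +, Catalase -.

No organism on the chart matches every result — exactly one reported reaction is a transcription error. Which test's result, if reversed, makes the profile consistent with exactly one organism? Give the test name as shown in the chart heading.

As reported, no row in the chart matches all 9 reactions.
Reversing Spores → still no organism matches.
Reversing Esculin → still no organism matches.
Reversing Gram → still no organism matches.
Reversing H2S → still no organism matches.
Reversing Nitrate → still no organism matches.
Reversing Indole → still no organism matches.
Reversing Catalase → still no organism matches.
Reversing Bile esculin (to -) → unique match: Peptostreptococcus anaerobius.
Reversing Urease → still no organism matches.

Bile esculin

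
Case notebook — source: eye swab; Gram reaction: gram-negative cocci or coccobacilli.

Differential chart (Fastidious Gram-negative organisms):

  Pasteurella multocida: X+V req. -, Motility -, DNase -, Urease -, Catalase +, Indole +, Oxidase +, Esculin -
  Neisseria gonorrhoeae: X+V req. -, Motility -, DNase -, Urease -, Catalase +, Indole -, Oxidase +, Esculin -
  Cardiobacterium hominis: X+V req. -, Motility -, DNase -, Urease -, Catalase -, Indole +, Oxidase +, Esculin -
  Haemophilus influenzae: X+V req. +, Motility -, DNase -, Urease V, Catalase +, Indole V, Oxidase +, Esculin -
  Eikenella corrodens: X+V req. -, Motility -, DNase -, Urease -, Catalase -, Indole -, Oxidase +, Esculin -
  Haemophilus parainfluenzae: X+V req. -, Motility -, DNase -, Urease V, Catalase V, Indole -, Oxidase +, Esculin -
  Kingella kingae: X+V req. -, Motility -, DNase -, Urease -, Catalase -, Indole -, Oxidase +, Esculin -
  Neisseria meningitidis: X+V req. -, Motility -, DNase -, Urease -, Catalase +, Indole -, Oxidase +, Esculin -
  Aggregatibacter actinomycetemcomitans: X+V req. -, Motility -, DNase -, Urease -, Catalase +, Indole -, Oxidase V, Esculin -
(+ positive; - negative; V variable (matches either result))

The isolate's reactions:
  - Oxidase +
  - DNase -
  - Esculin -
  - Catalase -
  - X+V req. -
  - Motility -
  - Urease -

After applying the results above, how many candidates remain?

Motility -: all 9 remaining candidates are consistent.
Urease -: all 9 remaining candidates are consistent.
X+V req. -: excludes Haemophilus influenzae — 8 left.
Esculin -: all 8 remaining candidates are consistent.
Catalase -: excludes Pasteurella multocida, Neisseria gonorrhoeae, Neisseria meningitidis, Aggregatibacter actinomycetemcomitans — 4 left.
Oxidase +: all 4 remaining candidates are consistent.
DNase -: all 4 remaining candidates are consistent.
Still consistent: Cardiobacterium hominis, Eikenella corrodens, Haemophilus parainfluenzae, Kingella kingae.

4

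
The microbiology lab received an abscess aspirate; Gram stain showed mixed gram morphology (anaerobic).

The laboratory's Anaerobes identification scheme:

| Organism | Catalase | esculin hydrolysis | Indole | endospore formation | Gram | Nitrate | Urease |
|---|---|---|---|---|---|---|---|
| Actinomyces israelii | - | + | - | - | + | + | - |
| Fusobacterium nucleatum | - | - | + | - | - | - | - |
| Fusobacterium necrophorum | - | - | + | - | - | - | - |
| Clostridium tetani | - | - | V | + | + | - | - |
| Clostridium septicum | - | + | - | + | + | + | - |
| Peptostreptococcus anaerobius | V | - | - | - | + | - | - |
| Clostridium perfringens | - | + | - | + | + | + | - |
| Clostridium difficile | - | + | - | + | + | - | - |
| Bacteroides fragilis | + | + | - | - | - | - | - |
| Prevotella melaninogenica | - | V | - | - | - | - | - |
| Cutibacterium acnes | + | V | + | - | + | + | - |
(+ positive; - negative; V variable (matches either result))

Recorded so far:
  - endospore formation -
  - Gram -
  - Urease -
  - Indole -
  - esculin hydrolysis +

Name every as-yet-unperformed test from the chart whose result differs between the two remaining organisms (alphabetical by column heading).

esculin hydrolysis +: excludes Fusobacterium nucleatum, Fusobacterium necrophorum, Clostridium tetani, Peptostreptococcus anaerobius — 7 left.
Indole -: excludes Cutibacterium acnes — 6 left.
endospore formation -: excludes Clostridium septicum, Clostridium perfringens, Clostridium difficile — 3 left.
Urease -: all 3 remaining candidates are consistent.
Gram -: excludes Actinomyces israelii — 2 left.
Two candidates remain: Bacteroides fragilis and Prevotella melaninogenica.
  Catalase: Bacteroides fragilis +, Prevotella melaninogenica - — discriminates.
  Nitrate: - vs - — same for both, does not separate.

Catalase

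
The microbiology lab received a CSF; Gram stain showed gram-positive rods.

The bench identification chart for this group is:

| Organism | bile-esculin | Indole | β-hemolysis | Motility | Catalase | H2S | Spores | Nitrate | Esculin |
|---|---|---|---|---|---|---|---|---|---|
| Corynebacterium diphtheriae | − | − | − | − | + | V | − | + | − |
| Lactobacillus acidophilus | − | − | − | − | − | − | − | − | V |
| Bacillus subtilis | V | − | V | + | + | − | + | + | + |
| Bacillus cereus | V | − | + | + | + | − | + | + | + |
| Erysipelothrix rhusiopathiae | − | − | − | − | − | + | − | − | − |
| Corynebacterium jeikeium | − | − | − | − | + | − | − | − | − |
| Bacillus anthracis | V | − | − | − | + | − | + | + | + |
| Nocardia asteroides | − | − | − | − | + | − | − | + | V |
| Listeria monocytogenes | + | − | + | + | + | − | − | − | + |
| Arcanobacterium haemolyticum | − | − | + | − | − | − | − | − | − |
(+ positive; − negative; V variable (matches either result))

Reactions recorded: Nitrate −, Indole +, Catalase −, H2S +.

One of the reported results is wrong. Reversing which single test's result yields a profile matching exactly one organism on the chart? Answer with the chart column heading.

Indole

As reported, no row in the chart matches all 4 reactions.
Reversing H2S → still no organism matches.
Reversing Indole (to −) → unique match: Erysipelothrix rhusiopathiae.
Reversing Catalase → still no organism matches.
Reversing Nitrate → still no organism matches.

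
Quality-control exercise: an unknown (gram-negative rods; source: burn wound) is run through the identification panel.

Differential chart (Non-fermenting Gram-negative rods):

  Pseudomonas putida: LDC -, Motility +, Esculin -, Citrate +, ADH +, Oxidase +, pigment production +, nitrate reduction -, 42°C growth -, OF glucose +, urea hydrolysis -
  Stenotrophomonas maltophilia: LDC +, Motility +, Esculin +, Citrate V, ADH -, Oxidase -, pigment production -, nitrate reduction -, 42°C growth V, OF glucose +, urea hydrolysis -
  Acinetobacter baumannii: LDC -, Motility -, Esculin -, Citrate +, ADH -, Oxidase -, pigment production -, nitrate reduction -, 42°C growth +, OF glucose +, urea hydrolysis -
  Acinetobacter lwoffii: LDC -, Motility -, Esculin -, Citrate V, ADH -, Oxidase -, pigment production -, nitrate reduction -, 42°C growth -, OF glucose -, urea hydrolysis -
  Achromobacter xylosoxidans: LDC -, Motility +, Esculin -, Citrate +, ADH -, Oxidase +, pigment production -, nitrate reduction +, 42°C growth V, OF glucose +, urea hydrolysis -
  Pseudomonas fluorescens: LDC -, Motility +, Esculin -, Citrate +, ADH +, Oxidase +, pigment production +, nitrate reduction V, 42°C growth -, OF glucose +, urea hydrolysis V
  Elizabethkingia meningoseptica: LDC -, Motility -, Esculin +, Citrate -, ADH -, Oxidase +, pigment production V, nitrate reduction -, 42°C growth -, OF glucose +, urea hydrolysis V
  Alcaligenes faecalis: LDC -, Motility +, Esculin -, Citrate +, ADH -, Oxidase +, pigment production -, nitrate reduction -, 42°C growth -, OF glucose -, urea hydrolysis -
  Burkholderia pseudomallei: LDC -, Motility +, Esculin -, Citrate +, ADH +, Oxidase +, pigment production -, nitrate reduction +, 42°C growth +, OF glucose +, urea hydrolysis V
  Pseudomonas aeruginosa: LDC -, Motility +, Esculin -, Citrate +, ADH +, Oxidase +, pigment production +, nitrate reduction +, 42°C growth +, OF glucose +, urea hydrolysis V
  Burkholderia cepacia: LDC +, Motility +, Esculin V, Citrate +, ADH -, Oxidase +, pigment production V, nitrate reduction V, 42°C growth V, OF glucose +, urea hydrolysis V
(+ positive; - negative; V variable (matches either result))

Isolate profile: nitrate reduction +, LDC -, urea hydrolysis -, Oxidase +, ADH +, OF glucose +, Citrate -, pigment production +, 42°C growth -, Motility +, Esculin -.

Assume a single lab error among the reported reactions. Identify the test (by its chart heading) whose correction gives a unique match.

As reported, no row in the chart matches all 11 reactions.
Reversing Esculin → still no organism matches.
Reversing nitrate reduction → still no organism matches.
Reversing OF glucose → still no organism matches.
Reversing Oxidase → still no organism matches.
Reversing LDC → still no organism matches.
Reversing pigment production → still no organism matches.
Reversing 42°C growth → still no organism matches.
Reversing Citrate (to +) → unique match: Pseudomonas fluorescens.
Reversing urea hydrolysis → still no organism matches.
Reversing ADH → still no organism matches.
Reversing Motility → still no organism matches.

Citrate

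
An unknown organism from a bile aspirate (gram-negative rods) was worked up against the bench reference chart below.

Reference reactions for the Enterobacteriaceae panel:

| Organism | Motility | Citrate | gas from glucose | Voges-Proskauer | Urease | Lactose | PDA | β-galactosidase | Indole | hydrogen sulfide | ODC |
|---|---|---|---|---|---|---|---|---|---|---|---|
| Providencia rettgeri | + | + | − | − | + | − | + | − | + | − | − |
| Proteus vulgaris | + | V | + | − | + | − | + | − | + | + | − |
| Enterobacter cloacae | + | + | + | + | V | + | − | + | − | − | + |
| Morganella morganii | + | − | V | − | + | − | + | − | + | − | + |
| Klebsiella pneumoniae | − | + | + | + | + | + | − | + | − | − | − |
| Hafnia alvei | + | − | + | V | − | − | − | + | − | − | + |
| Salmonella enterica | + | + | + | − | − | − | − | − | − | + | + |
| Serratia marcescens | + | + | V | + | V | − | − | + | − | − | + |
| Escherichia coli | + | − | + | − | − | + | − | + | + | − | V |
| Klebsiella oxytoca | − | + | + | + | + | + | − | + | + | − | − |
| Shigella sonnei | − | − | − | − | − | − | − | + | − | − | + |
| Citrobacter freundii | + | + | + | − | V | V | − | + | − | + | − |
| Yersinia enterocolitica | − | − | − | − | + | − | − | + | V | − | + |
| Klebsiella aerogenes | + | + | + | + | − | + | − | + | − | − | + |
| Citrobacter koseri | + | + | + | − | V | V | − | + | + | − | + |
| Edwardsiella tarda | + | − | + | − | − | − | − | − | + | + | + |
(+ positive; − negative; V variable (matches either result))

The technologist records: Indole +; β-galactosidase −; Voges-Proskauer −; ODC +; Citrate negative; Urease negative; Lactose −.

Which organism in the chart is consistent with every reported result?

Indole +: excludes 8 organisms — 8 left.
ODC +: excludes Providencia rettgeri, Proteus vulgaris, Klebsiella oxytoca — 5 left.
Voges-Proskauer −: all 5 remaining candidates are consistent.
Urease −: excludes Morganella morganii, Yersinia enterocolitica — 3 left.
Lactose −: excludes Escherichia coli — 2 left.
Citrate −: excludes Citrobacter koseri — 1 left.
β-galactosidase −: the one remaining candidate is consistent.

Edwardsiella tarda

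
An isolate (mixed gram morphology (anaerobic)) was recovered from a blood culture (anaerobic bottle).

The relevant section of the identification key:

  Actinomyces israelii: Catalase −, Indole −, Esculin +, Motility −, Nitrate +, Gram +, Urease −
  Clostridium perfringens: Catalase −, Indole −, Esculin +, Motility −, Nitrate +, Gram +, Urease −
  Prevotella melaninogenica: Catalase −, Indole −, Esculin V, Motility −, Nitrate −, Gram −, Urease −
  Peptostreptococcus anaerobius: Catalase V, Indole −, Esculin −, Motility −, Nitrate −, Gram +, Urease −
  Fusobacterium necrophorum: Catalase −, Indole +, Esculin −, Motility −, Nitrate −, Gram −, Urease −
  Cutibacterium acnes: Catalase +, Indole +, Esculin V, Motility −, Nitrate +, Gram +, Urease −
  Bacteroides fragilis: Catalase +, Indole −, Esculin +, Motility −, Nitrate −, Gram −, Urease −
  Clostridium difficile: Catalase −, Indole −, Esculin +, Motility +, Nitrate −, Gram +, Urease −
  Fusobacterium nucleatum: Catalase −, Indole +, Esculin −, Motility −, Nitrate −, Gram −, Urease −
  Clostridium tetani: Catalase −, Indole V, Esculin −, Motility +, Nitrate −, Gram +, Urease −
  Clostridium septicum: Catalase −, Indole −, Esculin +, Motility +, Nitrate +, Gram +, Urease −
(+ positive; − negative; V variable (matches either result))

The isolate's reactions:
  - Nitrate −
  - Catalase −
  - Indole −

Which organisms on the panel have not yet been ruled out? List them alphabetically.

Indole −: excludes Fusobacterium necrophorum, Cutibacterium acnes, Fusobacterium nucleatum — 8 left.
Catalase −: excludes Bacteroides fragilis — 7 left.
Nitrate −: excludes Actinomyces israelii, Clostridium perfringens, Clostridium septicum — 4 left.

Clostridium difficile, Clostridium tetani, Peptostreptococcus anaerobius, Prevotella melaninogenica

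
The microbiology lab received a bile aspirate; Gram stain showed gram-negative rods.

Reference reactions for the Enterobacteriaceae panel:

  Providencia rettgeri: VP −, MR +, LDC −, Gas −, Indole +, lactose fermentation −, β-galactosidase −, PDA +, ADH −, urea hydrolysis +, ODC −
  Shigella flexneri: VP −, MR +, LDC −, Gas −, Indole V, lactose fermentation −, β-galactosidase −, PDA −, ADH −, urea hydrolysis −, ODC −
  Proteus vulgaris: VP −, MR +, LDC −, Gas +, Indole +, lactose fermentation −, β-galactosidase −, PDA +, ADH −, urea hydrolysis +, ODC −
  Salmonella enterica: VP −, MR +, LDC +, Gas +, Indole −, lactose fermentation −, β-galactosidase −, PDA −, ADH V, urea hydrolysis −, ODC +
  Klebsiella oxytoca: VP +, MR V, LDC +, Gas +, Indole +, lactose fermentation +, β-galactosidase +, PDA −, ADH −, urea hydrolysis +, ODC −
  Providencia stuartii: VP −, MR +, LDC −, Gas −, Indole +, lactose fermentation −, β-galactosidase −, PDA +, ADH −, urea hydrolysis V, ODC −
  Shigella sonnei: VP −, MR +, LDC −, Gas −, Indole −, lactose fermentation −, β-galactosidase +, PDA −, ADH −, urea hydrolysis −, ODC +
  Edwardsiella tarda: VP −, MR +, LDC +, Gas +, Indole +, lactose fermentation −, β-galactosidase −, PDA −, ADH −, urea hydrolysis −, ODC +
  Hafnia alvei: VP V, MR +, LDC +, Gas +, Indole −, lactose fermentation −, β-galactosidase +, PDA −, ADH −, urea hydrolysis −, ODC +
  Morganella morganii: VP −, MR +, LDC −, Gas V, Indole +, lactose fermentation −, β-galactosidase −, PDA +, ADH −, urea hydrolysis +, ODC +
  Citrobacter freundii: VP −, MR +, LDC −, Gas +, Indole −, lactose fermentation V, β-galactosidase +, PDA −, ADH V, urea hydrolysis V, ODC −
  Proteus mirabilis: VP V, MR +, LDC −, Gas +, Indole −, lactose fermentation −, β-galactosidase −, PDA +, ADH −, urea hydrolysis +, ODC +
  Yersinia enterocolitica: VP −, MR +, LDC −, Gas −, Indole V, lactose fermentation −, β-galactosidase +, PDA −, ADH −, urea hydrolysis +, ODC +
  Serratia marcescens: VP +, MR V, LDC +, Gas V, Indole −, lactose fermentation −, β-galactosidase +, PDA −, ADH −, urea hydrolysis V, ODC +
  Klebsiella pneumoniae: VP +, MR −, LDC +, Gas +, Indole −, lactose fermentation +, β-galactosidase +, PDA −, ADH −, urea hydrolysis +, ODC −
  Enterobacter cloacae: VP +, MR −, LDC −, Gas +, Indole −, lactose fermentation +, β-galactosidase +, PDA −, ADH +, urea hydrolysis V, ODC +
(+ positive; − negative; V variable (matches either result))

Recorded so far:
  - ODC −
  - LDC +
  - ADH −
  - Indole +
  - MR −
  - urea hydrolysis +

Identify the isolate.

LDC +: excludes 10 organisms — 6 left.
MR −: excludes Salmonella enterica, Edwardsiella tarda, Hafnia alvei — 3 left.
Indole +: excludes Serratia marcescens, Klebsiella pneumoniae — 1 left.
ODC −: the one remaining candidate is consistent.
ADH −: the one remaining candidate is consistent.
urea hydrolysis +: the one remaining candidate is consistent.

Klebsiella oxytoca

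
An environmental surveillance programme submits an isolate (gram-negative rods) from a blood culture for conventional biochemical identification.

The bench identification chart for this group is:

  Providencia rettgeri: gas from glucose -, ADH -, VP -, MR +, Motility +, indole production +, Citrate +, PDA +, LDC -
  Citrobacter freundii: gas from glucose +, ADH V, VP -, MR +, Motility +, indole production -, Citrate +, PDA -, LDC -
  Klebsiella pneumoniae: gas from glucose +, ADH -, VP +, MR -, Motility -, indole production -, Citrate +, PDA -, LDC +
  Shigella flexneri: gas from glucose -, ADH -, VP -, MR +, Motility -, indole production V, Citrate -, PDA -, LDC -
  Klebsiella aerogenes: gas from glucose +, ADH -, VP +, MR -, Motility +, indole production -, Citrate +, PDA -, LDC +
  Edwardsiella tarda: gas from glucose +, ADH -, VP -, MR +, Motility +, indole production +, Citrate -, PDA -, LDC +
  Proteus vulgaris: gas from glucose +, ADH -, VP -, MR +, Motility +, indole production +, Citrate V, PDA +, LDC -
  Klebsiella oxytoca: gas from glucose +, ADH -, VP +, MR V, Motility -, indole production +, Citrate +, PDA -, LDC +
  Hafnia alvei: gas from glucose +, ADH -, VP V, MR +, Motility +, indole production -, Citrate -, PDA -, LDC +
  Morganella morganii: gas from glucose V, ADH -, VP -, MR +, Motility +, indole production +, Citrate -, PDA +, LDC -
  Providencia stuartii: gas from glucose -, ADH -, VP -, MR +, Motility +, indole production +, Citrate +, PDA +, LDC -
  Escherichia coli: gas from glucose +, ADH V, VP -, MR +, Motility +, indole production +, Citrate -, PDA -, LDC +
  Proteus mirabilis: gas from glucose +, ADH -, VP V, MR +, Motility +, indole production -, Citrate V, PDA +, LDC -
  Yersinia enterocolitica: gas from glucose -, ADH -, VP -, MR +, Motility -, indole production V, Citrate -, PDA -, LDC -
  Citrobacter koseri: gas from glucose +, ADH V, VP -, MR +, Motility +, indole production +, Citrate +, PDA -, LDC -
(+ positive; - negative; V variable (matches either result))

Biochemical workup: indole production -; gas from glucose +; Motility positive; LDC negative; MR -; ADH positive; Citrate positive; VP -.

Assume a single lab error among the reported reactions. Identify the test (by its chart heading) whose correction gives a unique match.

MR

As reported, no row in the chart matches all 8 reactions.
Reversing VP → still no organism matches.
Reversing indole production → still no organism matches.
Reversing LDC → still no organism matches.
Reversing Motility → still no organism matches.
Reversing Citrate → still no organism matches.
Reversing MR (to +) → unique match: Citrobacter freundii.
Reversing ADH → still no organism matches.
Reversing gas from glucose → still no organism matches.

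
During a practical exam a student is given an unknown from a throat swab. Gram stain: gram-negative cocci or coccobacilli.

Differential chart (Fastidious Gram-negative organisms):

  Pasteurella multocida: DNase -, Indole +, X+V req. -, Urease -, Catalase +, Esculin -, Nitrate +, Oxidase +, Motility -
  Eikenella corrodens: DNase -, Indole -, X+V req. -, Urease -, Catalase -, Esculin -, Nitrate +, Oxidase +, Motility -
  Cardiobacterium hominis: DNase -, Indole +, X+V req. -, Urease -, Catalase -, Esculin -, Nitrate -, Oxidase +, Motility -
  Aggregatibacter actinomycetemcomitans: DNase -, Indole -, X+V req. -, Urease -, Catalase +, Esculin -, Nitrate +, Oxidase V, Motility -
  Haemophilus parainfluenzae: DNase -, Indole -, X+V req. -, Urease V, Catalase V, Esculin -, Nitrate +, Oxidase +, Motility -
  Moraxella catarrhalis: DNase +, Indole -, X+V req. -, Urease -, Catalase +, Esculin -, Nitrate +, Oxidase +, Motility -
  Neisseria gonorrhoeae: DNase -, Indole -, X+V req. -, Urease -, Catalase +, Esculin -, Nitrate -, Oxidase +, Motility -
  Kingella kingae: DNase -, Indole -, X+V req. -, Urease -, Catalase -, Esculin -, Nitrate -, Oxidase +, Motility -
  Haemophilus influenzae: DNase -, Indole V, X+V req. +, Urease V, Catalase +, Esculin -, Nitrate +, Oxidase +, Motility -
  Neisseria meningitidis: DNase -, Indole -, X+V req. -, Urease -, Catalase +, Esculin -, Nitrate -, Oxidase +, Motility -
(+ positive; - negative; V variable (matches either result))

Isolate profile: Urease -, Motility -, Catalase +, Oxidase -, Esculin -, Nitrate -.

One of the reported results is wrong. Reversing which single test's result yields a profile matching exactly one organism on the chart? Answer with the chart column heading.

As reported, no row in the chart matches all 6 reactions.
Reversing Esculin → still no organism matches.
Reversing Oxidase → 2 organisms match (not unique).
Reversing Nitrate (to +) → unique match: Aggregatibacter actinomycetemcomitans.
Reversing Urease → still no organism matches.
Reversing Motility → still no organism matches.
Reversing Catalase → still no organism matches.

Nitrate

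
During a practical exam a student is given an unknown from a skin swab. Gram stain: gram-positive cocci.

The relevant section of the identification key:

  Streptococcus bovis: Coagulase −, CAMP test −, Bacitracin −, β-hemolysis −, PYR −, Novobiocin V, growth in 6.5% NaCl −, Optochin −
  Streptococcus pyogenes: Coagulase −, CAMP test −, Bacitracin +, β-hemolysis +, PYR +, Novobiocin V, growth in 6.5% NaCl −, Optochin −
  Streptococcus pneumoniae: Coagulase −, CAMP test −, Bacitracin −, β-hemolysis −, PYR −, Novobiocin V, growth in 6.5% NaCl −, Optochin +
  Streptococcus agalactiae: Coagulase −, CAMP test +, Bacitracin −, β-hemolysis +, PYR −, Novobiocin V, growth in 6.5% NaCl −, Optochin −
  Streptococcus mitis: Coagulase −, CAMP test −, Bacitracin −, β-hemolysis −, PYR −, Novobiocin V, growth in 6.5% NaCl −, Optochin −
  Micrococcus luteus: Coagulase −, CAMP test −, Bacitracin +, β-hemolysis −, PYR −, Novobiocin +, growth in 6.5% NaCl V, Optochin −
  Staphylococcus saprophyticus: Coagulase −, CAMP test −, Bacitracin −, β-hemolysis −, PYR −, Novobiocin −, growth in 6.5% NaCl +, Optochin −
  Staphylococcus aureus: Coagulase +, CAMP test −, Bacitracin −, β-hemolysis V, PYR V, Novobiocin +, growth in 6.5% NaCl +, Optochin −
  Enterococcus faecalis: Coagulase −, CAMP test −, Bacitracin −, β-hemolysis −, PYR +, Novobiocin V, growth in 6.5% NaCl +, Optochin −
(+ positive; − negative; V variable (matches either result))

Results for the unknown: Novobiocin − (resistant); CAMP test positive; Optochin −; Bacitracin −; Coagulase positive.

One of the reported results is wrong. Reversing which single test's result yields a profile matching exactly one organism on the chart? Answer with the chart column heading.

As reported, no row in the chart matches all 5 reactions.
Reversing Optochin → still no organism matches.
Reversing Bacitracin → still no organism matches.
Reversing CAMP test → still no organism matches.
Reversing Novobiocin → still no organism matches.
Reversing Coagulase (to −) → unique match: Streptococcus agalactiae.

Coagulase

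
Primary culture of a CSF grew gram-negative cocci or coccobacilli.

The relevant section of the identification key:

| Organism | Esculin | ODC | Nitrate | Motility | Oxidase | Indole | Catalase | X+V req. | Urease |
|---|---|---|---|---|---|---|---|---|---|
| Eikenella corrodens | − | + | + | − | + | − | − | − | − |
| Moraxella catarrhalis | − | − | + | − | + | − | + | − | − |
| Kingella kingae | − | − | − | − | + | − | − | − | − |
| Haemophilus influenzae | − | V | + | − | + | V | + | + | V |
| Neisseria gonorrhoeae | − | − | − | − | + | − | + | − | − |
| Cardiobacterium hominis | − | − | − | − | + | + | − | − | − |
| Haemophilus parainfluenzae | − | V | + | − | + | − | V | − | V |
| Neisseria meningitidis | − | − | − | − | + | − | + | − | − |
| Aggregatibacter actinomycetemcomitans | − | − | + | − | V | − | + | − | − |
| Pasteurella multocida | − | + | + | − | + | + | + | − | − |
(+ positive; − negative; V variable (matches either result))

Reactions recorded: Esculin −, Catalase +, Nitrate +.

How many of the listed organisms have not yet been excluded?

5

Catalase +: excludes Eikenella corrodens, Kingella kingae, Cardiobacterium hominis — 7 left.
Nitrate +: excludes Neisseria gonorrhoeae, Neisseria meningitidis — 5 left.
Esculin −: all 5 remaining candidates are consistent.
Still consistent: Aggregatibacter actinomycetemcomitans, Haemophilus influenzae, Haemophilus parainfluenzae, Moraxella catarrhalis, Pasteurella multocida.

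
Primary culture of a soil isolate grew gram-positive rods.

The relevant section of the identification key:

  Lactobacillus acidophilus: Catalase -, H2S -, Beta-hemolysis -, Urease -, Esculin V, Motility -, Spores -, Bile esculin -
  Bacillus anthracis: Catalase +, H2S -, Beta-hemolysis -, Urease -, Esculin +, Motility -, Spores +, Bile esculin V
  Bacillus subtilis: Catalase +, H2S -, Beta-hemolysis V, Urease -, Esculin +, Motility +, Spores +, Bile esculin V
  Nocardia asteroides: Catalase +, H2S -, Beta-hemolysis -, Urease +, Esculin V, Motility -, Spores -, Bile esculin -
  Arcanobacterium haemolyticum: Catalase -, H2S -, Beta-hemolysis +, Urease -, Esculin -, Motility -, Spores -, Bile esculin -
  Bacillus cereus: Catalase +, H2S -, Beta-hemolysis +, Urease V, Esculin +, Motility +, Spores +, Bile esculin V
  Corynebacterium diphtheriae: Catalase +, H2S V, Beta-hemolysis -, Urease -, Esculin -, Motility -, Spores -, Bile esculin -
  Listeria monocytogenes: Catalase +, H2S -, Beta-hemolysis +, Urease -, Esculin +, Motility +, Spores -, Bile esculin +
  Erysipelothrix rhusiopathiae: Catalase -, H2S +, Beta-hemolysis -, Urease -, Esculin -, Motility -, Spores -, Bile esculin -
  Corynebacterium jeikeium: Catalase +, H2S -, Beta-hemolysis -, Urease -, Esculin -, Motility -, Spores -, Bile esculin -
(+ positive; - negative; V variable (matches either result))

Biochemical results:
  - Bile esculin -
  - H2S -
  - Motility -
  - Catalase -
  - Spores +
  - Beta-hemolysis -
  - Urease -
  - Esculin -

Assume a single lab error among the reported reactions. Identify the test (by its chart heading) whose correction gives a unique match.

Spores

As reported, no row in the chart matches all 8 reactions.
Reversing Esculin → still no organism matches.
Reversing Spores (to -) → unique match: Lactobacillus acidophilus.
Reversing H2S → still no organism matches.
Reversing Bile esculin → still no organism matches.
Reversing Urease → still no organism matches.
Reversing Catalase → still no organism matches.
Reversing Motility → still no organism matches.
Reversing Beta-hemolysis → still no organism matches.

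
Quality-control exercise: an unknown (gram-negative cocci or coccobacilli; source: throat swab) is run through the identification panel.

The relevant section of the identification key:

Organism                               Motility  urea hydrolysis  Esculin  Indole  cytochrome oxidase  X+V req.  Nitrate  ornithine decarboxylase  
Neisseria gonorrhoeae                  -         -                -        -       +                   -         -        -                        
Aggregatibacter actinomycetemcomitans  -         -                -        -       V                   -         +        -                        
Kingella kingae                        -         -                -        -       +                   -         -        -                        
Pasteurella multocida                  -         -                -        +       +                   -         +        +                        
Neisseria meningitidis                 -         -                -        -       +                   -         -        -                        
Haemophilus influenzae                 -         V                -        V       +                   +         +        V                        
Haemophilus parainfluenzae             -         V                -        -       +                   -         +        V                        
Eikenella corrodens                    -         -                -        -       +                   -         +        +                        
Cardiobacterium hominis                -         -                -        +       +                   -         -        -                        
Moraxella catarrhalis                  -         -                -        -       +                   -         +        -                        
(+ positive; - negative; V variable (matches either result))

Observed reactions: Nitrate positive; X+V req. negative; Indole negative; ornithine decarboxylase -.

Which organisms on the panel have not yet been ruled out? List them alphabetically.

Nitrate +: excludes Neisseria gonorrhoeae, Kingella kingae, Neisseria meningitidis, Cardiobacterium hominis — 6 left.
Indole -: excludes Pasteurella multocida — 5 left.
X+V req. -: excludes Haemophilus influenzae — 4 left.
ornithine decarboxylase -: excludes Eikenella corrodens — 3 left.

Aggregatibacter actinomycetemcomitans, Haemophilus parainfluenzae, Moraxella catarrhalis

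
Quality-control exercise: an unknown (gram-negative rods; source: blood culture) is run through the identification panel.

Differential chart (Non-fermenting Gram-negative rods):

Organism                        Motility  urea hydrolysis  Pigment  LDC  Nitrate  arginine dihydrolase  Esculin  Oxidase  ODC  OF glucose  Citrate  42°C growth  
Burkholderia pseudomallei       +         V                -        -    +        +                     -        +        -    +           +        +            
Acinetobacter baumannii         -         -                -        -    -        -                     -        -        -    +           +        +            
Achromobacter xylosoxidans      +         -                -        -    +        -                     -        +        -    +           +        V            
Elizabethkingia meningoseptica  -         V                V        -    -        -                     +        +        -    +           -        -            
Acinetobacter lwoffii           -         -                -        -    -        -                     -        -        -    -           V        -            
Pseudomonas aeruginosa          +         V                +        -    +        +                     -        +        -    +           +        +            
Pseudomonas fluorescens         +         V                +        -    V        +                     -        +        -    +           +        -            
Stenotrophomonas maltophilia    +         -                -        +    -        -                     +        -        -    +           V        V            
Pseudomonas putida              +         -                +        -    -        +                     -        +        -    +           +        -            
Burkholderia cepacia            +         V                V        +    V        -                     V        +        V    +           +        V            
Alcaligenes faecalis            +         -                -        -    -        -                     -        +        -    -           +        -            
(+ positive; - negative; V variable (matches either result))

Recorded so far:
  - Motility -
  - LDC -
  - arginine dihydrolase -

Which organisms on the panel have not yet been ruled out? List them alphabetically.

Acinetobacter baumannii, Acinetobacter lwoffii, Elizabethkingia meningoseptica

Motility -: excludes 8 organisms — 3 left.
arginine dihydrolase -: all 3 remaining candidates are consistent.
LDC -: all 3 remaining candidates are consistent.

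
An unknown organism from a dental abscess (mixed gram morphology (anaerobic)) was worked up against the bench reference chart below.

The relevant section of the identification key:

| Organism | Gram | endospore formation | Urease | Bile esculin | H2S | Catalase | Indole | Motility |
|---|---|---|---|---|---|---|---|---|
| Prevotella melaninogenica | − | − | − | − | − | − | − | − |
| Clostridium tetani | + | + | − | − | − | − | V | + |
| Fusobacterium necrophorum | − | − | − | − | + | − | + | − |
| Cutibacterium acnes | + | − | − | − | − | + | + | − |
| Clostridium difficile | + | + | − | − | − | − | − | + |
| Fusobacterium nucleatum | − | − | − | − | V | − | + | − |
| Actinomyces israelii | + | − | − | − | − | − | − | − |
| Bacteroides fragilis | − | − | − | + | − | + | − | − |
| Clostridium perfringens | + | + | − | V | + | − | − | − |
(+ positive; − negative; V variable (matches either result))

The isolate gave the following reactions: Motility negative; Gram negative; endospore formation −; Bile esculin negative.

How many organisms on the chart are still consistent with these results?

3

Bile esculin −: excludes Bacteroides fragilis — 8 left.
Motility −: excludes Clostridium tetani, Clostridium difficile — 6 left.
endospore formation −: excludes Clostridium perfringens — 5 left.
Gram −: excludes Cutibacterium acnes, Actinomyces israelii — 3 left.
Still consistent: Fusobacterium necrophorum, Fusobacterium nucleatum, Prevotella melaninogenica.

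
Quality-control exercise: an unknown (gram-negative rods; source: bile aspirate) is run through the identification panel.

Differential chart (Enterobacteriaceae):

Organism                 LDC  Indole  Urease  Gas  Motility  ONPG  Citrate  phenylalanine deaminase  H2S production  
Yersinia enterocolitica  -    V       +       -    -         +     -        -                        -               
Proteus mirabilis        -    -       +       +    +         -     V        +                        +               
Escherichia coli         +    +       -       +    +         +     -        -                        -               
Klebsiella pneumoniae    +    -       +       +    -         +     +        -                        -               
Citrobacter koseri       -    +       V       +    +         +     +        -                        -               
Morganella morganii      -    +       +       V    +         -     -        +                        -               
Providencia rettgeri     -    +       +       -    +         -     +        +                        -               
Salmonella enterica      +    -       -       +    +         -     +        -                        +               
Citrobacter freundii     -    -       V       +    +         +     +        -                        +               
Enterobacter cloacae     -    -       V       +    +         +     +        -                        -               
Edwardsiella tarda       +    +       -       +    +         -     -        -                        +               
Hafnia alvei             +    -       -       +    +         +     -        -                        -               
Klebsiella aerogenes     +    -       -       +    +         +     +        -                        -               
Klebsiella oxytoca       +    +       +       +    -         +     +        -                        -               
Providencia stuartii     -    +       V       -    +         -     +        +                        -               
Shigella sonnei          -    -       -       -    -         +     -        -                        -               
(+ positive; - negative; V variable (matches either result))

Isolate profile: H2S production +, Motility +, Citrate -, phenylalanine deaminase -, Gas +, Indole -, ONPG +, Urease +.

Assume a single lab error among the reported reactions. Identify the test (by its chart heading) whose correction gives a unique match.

Citrate

As reported, no row in the chart matches all 8 reactions.
Reversing Gas → still no organism matches.
Reversing phenylalanine deaminase → still no organism matches.
Reversing Motility → still no organism matches.
Reversing ONPG → still no organism matches.
Reversing Citrate (to +) → unique match: Citrobacter freundii.
Reversing Urease → still no organism matches.
Reversing Indole → still no organism matches.
Reversing H2S production → still no organism matches.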